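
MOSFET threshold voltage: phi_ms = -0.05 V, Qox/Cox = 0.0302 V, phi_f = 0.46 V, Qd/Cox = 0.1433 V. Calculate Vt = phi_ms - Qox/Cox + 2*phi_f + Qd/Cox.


Step 1: Vt = phi_ms - Qox/Cox + 2*phi_f + Qd/Cox
Step 2: Vt = -0.05 - 0.0302 + 2*0.46 + 0.1433
Step 3: Vt = -0.05 - 0.0302 + 0.92 + 0.1433
Step 4: Vt = 0.9831 V

0.9831


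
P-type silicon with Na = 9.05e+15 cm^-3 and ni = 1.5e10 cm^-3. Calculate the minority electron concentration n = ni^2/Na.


Step 1: Majority hole concentration p ≈ Na = 9.05e+15 cm^-3
Step 2: n = ni^2 / Na = (1.5e10)^2 / 9.05e+15
Step 3: n = 2.49e+04 cm^-3

2.49e+04


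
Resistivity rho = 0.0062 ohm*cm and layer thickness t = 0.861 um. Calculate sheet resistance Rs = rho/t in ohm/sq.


Step 1: Convert thickness to cm: t = 0.861 um = 8.6100e-05 cm
Step 2: Rs = rho / t = 0.0062 / 8.6100e-05
Step 3: Rs = 72.0 ohm/sq

72.0


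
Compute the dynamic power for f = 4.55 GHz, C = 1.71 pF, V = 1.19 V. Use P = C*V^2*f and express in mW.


Step 1: V^2 = 1.19^2 = 1.4161 V^2
Step 2: P = C*V^2*f = 1.71e-12 F * 1.4161 * 4.55e9 Hz
Step 3: P = 1.101796605e-02 W
Step 4: P = 11.018 mW

11.018


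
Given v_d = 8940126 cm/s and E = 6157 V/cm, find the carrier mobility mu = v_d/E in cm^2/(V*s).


Step 1: mu = v_d / E
Step 2: mu = 8940126 / 6157
Step 3: mu = 1452.03 cm^2/(V*s)

1452.03


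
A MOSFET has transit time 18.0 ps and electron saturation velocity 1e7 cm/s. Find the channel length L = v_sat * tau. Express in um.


Step 1: tau in seconds = 18.0 ps * 1e-12 = 1.8000e-11 s
Step 2: L = v_sat * tau = 1e7 * 1.8000e-11 = 1.8000e-04 cm
Step 3: L in um = 1.8000e-04 * 1e4 = 1.8 um

1.8


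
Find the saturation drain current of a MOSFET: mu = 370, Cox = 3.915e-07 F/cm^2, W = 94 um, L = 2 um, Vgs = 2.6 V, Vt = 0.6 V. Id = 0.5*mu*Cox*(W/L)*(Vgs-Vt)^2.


Step 1: Overdrive voltage Vov = Vgs - Vt = 2.6 - 0.6 = 2.0 V
Step 2: W/L = 94/2 = 47
Step 3: Id = 0.5 * 370 * 3.915e-07 * 47 * 2.0^2
Step 4: Id = 1.36e-02 A

1.36e-02


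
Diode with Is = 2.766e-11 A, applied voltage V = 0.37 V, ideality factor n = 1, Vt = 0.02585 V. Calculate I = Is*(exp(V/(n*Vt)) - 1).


Step 1: V/(n*Vt) = 0.37/(1*0.02585) = 14.3133
Step 2: exp(14.3133) = 1.6451e+06
Step 3: I = 2.766e-11 * (1.6451e+06 - 1) = 4.55e-05 A

4.55e-05


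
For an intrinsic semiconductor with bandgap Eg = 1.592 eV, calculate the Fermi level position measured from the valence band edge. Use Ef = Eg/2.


Step 1: For an intrinsic semiconductor, the Fermi level sits at midgap.
Step 2: Ef = Eg / 2 = 1.592 / 2 = 0.796 eV

0.796


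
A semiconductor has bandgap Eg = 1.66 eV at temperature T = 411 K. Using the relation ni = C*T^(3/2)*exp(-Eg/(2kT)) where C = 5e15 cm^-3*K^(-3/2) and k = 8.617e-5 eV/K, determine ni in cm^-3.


Step 1: Compute kT = 8.617e-5 * 411 = 0.03541587 eV
Step 2: Exponent = -Eg/(2kT) = -1.66/(2*0.03541587) = -23.43582
Step 3: T^(3/2) = 411^1.5 = 8332.26
Step 4: ni = 5e15 * 8332.26 * exp(-23.43582) = 2.76e+09 cm^-3

2.76e+09


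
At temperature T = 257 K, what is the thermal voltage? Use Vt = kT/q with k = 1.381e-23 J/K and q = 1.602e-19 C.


Step 1: kT = 1.381e-23 * 257 = 3.54917e-21 J
Step 2: Vt = kT/q = 3.54917e-21 / 1.602e-19
Step 3: Vt = 0.02215 V

0.02215


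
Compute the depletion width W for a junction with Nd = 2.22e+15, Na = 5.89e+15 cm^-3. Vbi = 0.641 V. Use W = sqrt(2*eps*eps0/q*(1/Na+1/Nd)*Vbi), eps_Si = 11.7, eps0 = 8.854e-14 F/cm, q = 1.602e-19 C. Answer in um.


Step 1: 1/Na + 1/Nd = 1/5.89e+15 + 1/2.22e+15 = 6.20230e-16
Step 2: 2*eps*eps0/q = 2*11.7*8.854e-14/1.602e-19 = 1.293281e+07
Step 3: W^2 = 1.293281e+07 * 6.20230e-16 * 0.641 = 5.14166e-09
Step 4: W = sqrt(5.14166e-09) = 7.171e-05 cm = 0.7171 um

0.7171


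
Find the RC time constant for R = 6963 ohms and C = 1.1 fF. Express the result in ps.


Step 1: tau = R * C
Step 2: tau = 6963 * 1.1 fF = 6963 * 1.1e-15 F
Step 3: tau = 7.6593e-12 s = 7.6593 ps

7.6593


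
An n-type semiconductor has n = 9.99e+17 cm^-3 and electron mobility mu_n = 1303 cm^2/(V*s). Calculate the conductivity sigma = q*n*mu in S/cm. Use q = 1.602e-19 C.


Step 1: sigma = q * n * mu
Step 2: sigma = 1.602e-19 * 9.99e+17 * 1303
Step 3: sigma = 2.085e+02 S/cm

2.085e+02


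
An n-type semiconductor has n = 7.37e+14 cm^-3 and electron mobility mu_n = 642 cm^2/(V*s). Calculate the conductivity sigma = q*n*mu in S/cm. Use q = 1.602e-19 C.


Step 1: sigma = q * n * mu
Step 2: sigma = 1.602e-19 * 7.37e+14 * 642
Step 3: sigma = 7.580e-02 S/cm

7.580e-02


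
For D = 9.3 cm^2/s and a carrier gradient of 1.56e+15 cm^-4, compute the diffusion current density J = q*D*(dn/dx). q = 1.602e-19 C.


Step 1: J = q * D * (dn/dx)
Step 2: J = 1.602e-19 * 9.3 * 1.56e+15
Step 3: J = 2.32e-03 A/cm^2

2.32e-03


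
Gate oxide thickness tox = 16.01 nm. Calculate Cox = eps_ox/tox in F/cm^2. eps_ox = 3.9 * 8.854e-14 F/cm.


Step 1: eps_ox = 3.9 * 8.854e-14 = 3.45306e-13 F/cm
Step 2: tox in cm = 16.01 nm * 1e-7 = 1.6010e-06 cm
Step 3: Cox = 3.45306e-13 / 1.6010e-06 = 2.16e-07 F/cm^2

2.16e-07


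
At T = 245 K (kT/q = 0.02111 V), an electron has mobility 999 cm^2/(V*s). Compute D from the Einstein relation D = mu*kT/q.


Step 1: D = mu * (kT/q)
Step 2: D = 999 * 0.02111
Step 3: D = 21.09 cm^2/s

21.09


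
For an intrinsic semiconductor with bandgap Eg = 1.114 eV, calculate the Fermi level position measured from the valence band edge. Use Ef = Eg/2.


Step 1: For an intrinsic semiconductor, the Fermi level sits at midgap.
Step 2: Ef = Eg / 2 = 1.114 / 2 = 0.557 eV

0.557


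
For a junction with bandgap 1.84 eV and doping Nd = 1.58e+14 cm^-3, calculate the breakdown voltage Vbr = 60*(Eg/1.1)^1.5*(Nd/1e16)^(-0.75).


Step 1: Eg/1.1 = 1.84/1.1 = 1.672727
Step 2: (Eg/1.1)^1.5 = 1.672727^1.5 = 2.163404
Step 3: (Nd/1e16)^(-0.75) = (0.0158)^(-0.75) = 22.439190
Step 4: Vbr = 60 * 2.163404 * 22.439190 = 2912.7 V

2912.7


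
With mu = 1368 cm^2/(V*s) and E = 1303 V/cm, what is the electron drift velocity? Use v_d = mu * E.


Step 1: v_d = mu * E
Step 2: v_d = 1368 * 1303 = 1782504
Step 3: v_d = 1.78e+06 cm/s

1.78e+06


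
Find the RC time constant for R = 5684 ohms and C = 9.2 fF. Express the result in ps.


Step 1: tau = R * C
Step 2: tau = 5684 * 9.2 fF = 5684 * 9.2e-15 F
Step 3: tau = 5.22928e-11 s = 52.2928 ps

52.2928


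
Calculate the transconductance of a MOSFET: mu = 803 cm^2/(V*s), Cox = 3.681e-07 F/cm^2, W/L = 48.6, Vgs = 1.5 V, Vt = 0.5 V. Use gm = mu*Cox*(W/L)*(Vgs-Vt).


Step 1: Vov = Vgs - Vt = 1.5 - 0.5 = 1.0 V
Step 2: gm = mu * Cox * (W/L) * Vov
Step 3: gm = 803 * 3.681e-07 * 48.6 * 1.0 = 1.44e-02 S

1.44e-02


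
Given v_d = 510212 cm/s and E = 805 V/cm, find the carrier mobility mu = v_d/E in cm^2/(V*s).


Step 1: mu = v_d / E
Step 2: mu = 510212 / 805
Step 3: mu = 633.8 cm^2/(V*s)

633.8


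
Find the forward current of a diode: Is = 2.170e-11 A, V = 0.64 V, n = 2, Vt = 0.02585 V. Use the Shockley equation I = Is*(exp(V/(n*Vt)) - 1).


Step 1: V/(n*Vt) = 0.64/(2*0.02585) = 12.3791
Step 2: exp(12.3791) = 2.3778e+05
Step 3: I = 2.170e-11 * (2.3778e+05 - 1) = 5.16e-06 A

5.16e-06


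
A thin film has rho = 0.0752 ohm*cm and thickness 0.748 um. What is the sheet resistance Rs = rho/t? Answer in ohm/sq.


Step 1: Convert thickness to cm: t = 0.748 um = 7.4800e-05 cm
Step 2: Rs = rho / t = 0.0752 / 7.4800e-05
Step 3: Rs = 1005.3 ohm/sq

1005.3


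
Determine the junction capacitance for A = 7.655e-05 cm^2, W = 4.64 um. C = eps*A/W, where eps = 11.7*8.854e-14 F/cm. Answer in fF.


Step 1: eps_Si = 11.7 * 8.854e-14 = 1.035918e-12 F/cm
Step 2: W in cm = 4.64 * 1e-4 = 4.64e-04 cm
Step 3: C = 1.035918e-12 * 7.655e-05 / 4.64e-04 = 1.709041e-13 F
Step 4: C = 170.9 fF

170.9


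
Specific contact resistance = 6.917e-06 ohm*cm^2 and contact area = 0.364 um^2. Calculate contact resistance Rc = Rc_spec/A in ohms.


Step 1: Convert area to cm^2: 0.364 um^2 = 3.6400e-09 cm^2
Step 2: Rc = Rc_spec / A = 6.917e-06 / 3.6400e-09
Step 3: Rc = 1.90e+03 ohms

1.90e+03


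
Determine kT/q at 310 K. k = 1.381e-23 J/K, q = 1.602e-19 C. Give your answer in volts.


Step 1: kT = 1.381e-23 * 310 = 4.2811e-21 J
Step 2: Vt = kT/q = 4.2811e-21 / 1.602e-19
Step 3: Vt = 0.02672 V

0.02672


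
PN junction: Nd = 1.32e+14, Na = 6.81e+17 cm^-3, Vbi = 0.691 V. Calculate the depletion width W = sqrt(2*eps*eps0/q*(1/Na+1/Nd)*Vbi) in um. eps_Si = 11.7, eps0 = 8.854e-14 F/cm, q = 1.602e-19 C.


Step 1: 1/Na + 1/Nd = 1/6.81e+17 + 1/1.32e+14 = 7.57723e-15
Step 2: 2*eps*eps0/q = 2*11.7*8.854e-14/1.602e-19 = 1.293281e+07
Step 3: W^2 = 1.293281e+07 * 7.57723e-15 * 0.691 = 6.77145e-08
Step 4: W = sqrt(6.77145e-08) = 2.602e-04 cm = 2.602 um

2.602


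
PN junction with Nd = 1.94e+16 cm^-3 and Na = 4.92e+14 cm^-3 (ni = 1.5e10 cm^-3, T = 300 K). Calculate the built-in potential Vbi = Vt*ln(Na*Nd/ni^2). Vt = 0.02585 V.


Step 1: Compute Na*Nd/ni^2 = 4.92e+14 * 1.94e+16 / (1.5e10)^2 = 4.2421e+10
Step 2: ln(4.2421e+10) = 24.4709
Step 3: Vbi = 0.02585 * 24.4709 = 0.633 V

0.633


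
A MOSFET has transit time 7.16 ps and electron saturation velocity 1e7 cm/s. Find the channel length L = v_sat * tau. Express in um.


Step 1: tau in seconds = 7.16 ps * 1e-12 = 7.1600e-12 s
Step 2: L = v_sat * tau = 1e7 * 7.1600e-12 = 7.1600e-05 cm
Step 3: L in um = 7.1600e-05 * 1e4 = 0.716 um

0.716


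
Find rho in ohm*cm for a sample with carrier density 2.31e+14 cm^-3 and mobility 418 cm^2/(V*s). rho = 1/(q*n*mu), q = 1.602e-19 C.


Step 1: sigma = q * n * mu = 1.602e-19 * 2.31e+14 * 418 = 1.54686e-02 S/cm
Step 2: rho = 1 / sigma = 1 / 1.54686e-02 = 64.65 ohm*cm

64.65


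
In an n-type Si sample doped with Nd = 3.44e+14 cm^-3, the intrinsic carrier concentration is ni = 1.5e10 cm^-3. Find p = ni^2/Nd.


Step 1: Since Nd >> ni, n ≈ Nd = 3.44e+14 cm^-3
Step 2: p = ni^2 / n = (1.5e10)^2 / 3.44e+14
Step 3: p = 2.25e20 / 3.44e+14 = 6.54e+05 cm^-3

6.54e+05


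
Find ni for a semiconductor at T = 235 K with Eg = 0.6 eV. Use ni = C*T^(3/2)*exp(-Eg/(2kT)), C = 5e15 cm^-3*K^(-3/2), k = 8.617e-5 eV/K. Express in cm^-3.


Step 1: Compute kT = 8.617e-5 * 235 = 0.02024995 eV
Step 2: Exponent = -Eg/(2kT) = -0.6/(2*0.02024995) = -14.81485
Step 3: T^(3/2) = 235^1.5 = 3602.48
Step 4: ni = 5e15 * 3602.48 * exp(-14.81485) = 6.63e+12 cm^-3

6.63e+12


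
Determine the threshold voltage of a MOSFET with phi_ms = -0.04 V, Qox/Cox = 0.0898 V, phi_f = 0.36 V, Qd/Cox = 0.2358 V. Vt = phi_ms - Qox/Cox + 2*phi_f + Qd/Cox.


Step 1: Vt = phi_ms - Qox/Cox + 2*phi_f + Qd/Cox
Step 2: Vt = -0.04 - 0.0898 + 2*0.36 + 0.2358
Step 3: Vt = -0.04 - 0.0898 + 0.72 + 0.2358
Step 4: Vt = 0.826 V

0.826


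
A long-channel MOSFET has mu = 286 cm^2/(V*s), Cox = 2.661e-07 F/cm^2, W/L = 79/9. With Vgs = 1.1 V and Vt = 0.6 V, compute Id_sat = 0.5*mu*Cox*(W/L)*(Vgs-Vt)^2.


Step 1: Overdrive voltage Vov = Vgs - Vt = 1.1 - 0.6 = 0.5 V
Step 2: W/L = 79/9 = 8.77778
Step 3: Id = 0.5 * 286 * 2.661e-07 * 8.77778 * 0.5^2
Step 4: Id = 8.35e-05 A

8.35e-05


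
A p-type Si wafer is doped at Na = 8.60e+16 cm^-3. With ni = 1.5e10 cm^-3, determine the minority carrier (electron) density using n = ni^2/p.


Step 1: Majority hole concentration p ≈ Na = 8.60e+16 cm^-3
Step 2: n = ni^2 / Na = (1.5e10)^2 / 8.60e+16
Step 3: n = 2.62e+03 cm^-3

2.62e+03


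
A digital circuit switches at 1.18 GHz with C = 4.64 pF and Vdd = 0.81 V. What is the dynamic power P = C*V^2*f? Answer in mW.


Step 1: V^2 = 0.81^2 = 0.6561 V^2
Step 2: P = C*V^2*f = 4.64e-12 F * 0.6561 * 1.18e9 Hz
Step 3: P = 3.59227872e-03 W
Step 4: P = 3.592 mW

3.592


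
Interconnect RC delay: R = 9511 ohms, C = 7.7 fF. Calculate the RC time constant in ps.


Step 1: tau = R * C
Step 2: tau = 9511 * 7.7 fF = 9511 * 7.7e-15 F
Step 3: tau = 7.32347e-11 s = 73.2347 ps

73.2347


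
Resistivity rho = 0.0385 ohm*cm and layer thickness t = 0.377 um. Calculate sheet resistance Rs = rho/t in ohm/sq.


Step 1: Convert thickness to cm: t = 0.377 um = 3.7700e-05 cm
Step 2: Rs = rho / t = 0.0385 / 3.7700e-05
Step 3: Rs = 1021.2 ohm/sq

1021.2


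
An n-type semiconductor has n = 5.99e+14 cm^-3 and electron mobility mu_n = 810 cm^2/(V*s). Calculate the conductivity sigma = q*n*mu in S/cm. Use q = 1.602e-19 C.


Step 1: sigma = q * n * mu
Step 2: sigma = 1.602e-19 * 5.99e+14 * 810
Step 3: sigma = 7.773e-02 S/cm

7.773e-02


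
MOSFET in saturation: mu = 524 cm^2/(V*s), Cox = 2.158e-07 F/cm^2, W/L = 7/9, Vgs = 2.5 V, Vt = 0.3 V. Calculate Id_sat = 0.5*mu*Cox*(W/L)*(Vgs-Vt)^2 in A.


Step 1: Overdrive voltage Vov = Vgs - Vt = 2.5 - 0.3 = 2.2 V
Step 2: W/L = 7/9 = 0.777778
Step 3: Id = 0.5 * 524 * 2.158e-07 * 0.777778 * 2.2^2
Step 4: Id = 2.13e-04 A

2.13e-04


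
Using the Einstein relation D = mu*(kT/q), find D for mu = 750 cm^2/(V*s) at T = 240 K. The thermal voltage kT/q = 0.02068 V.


Step 1: D = mu * (kT/q)
Step 2: D = 750 * 0.02068
Step 3: D = 15.51 cm^2/s

15.51


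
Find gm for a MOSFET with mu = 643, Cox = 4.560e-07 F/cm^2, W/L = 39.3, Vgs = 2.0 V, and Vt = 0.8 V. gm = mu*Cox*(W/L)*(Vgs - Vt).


Step 1: Vov = Vgs - Vt = 2.0 - 0.8 = 1.2 V
Step 2: gm = mu * Cox * (W/L) * Vov
Step 3: gm = 643 * 4.560e-07 * 39.3 * 1.2 = 1.38e-02 S

1.38e-02


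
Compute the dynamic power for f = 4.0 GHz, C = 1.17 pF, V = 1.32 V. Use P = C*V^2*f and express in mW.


Step 1: V^2 = 1.32^2 = 1.7424 V^2
Step 2: P = C*V^2*f = 1.17e-12 F * 1.7424 * 4.0e9 Hz
Step 3: P = 8.154432e-03 W
Step 4: P = 8.154 mW

8.154


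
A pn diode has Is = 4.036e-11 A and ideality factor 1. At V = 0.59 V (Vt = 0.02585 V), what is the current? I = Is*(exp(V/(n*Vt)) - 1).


Step 1: V/(n*Vt) = 0.59/(1*0.02585) = 22.8240
Step 2: exp(22.8240) = 8.1722e+09
Step 3: I = 4.036e-11 * (8.1722e+09 - 1) = 3.30e-01 A

3.30e-01


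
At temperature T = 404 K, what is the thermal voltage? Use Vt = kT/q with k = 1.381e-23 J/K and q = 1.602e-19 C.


Step 1: kT = 1.381e-23 * 404 = 5.57924e-21 J
Step 2: Vt = kT/q = 5.57924e-21 / 1.602e-19
Step 3: Vt = 0.03483 V

0.03483


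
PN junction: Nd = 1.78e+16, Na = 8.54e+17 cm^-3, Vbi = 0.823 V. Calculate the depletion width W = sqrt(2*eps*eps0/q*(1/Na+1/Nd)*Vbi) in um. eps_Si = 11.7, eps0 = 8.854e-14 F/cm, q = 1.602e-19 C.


Step 1: 1/Na + 1/Nd = 1/8.54e+17 + 1/1.78e+16 = 5.73507e-17
Step 2: 2*eps*eps0/q = 2*11.7*8.854e-14/1.602e-19 = 1.293281e+07
Step 3: W^2 = 1.293281e+07 * 5.73507e-17 * 0.823 = 6.10424e-10
Step 4: W = sqrt(6.10424e-10) = 2.471e-05 cm = 0.2471 um

0.2471


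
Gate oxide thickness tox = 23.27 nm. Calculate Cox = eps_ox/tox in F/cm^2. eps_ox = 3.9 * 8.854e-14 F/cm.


Step 1: eps_ox = 3.9 * 8.854e-14 = 3.45306e-13 F/cm
Step 2: tox in cm = 23.27 nm * 1e-7 = 2.3270e-06 cm
Step 3: Cox = 3.45306e-13 / 2.3270e-06 = 1.48e-07 F/cm^2

1.48e-07


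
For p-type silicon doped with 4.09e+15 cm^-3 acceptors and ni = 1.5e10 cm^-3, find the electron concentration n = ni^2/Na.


Step 1: Majority hole concentration p ≈ Na = 4.09e+15 cm^-3
Step 2: n = ni^2 / Na = (1.5e10)^2 / 4.09e+15
Step 3: n = 5.50e+04 cm^-3

5.50e+04


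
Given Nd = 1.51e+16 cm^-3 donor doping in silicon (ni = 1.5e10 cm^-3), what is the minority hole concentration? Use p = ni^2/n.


Step 1: Since Nd >> ni, n ≈ Nd = 1.51e+16 cm^-3
Step 2: p = ni^2 / n = (1.5e10)^2 / 1.51e+16
Step 3: p = 2.25e20 / 1.51e+16 = 1.49e+04 cm^-3

1.49e+04


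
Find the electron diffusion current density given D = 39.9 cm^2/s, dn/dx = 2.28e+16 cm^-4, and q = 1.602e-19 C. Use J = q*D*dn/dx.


Step 1: J = q * D * (dn/dx)
Step 2: J = 1.602e-19 * 39.9 * 2.28e+16
Step 3: J = 1.46e-01 A/cm^2

1.46e-01


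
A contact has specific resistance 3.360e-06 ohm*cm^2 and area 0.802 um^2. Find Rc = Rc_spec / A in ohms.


Step 1: Convert area to cm^2: 0.802 um^2 = 8.0200e-09 cm^2
Step 2: Rc = Rc_spec / A = 3.360e-06 / 8.0200e-09
Step 3: Rc = 4.19e+02 ohms

4.19e+02


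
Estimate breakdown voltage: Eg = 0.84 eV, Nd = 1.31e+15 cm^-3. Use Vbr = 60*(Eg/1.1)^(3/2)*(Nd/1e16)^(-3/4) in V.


Step 1: Eg/1.1 = 0.84/1.1 = 0.763636
Step 2: (Eg/1.1)^1.5 = 0.763636^1.5 = 0.667313
Step 3: (Nd/1e16)^(-0.75) = (0.131)^(-0.75) = 4.592472
Step 4: Vbr = 60 * 0.667313 * 4.592472 = 183.9 V

183.9


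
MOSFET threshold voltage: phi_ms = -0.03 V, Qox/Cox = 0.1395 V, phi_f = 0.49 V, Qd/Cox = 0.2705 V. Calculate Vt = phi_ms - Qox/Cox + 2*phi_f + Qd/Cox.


Step 1: Vt = phi_ms - Qox/Cox + 2*phi_f + Qd/Cox
Step 2: Vt = -0.03 - 0.1395 + 2*0.49 + 0.2705
Step 3: Vt = -0.03 - 0.1395 + 0.98 + 0.2705
Step 4: Vt = 1.081 V

1.081


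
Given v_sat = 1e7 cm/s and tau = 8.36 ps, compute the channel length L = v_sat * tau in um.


Step 1: tau in seconds = 8.36 ps * 1e-12 = 8.3600e-12 s
Step 2: L = v_sat * tau = 1e7 * 8.3600e-12 = 8.3600e-05 cm
Step 3: L in um = 8.3600e-05 * 1e4 = 0.836 um

0.836


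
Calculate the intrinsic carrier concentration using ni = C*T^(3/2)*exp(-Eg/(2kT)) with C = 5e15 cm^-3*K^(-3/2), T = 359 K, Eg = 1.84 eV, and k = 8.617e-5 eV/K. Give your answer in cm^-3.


Step 1: Compute kT = 8.617e-5 * 359 = 0.03093503 eV
Step 2: Exponent = -Eg/(2kT) = -1.84/(2*0.03093503) = -29.73975
Step 3: T^(3/2) = 359^1.5 = 6802.08
Step 4: ni = 5e15 * 6802.08 * exp(-29.73975) = 4.13e+06 cm^-3

4.13e+06


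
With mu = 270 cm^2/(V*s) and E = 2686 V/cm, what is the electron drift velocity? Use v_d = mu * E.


Step 1: v_d = mu * E
Step 2: v_d = 270 * 2686 = 725220
Step 3: v_d = 7.25e+05 cm/s

7.25e+05


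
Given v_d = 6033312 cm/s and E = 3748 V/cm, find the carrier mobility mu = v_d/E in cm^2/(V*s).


Step 1: mu = v_d / E
Step 2: mu = 6033312 / 3748
Step 3: mu = 1609.74 cm^2/(V*s)

1609.74


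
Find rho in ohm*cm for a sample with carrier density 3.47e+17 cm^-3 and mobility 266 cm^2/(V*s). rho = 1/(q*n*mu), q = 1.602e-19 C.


Step 1: sigma = q * n * mu = 1.602e-19 * 3.47e+17 * 266 = 1.47868e+01 S/cm
Step 2: rho = 1 / sigma = 1 / 1.47868e+01 = 0.06763 ohm*cm

0.06763


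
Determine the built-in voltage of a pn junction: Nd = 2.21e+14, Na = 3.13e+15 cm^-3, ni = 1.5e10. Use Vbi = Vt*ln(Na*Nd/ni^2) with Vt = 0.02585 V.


Step 1: Compute Na*Nd/ni^2 = 3.13e+15 * 2.21e+14 / (1.5e10)^2 = 3.0744e+09
Step 2: ln(3.0744e+09) = 21.8464
Step 3: Vbi = 0.02585 * 21.8464 = 0.565 V

0.565


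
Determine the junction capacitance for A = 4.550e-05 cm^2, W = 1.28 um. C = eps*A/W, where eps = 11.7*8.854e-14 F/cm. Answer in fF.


Step 1: eps_Si = 11.7 * 8.854e-14 = 1.035918e-12 F/cm
Step 2: W in cm = 1.28 * 1e-4 = 1.28e-04 cm
Step 3: C = 1.035918e-12 * 4.550e-05 / 1.28e-04 = 3.682365e-13 F
Step 4: C = 368.24 fF

368.24


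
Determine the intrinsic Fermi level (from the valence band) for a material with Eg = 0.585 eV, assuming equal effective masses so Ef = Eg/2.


Step 1: For an intrinsic semiconductor, the Fermi level sits at midgap.
Step 2: Ef = Eg / 2 = 0.585 / 2 = 0.2925 eV

0.2925


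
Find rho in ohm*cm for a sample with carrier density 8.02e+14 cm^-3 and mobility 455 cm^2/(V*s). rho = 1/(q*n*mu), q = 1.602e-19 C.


Step 1: sigma = q * n * mu = 1.602e-19 * 8.02e+14 * 455 = 5.84586e-02 S/cm
Step 2: rho = 1 / sigma = 1 / 5.84586e-02 = 17.11 ohm*cm

17.11


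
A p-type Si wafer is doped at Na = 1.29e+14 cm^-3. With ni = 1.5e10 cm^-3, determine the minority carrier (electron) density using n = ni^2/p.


Step 1: Majority hole concentration p ≈ Na = 1.29e+14 cm^-3
Step 2: n = ni^2 / Na = (1.5e10)^2 / 1.29e+14
Step 3: n = 1.74e+06 cm^-3

1.74e+06


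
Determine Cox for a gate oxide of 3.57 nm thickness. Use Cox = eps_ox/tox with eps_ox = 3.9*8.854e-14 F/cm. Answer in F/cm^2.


Step 1: eps_ox = 3.9 * 8.854e-14 = 3.45306e-13 F/cm
Step 2: tox in cm = 3.57 nm * 1e-7 = 3.5700e-07 cm
Step 3: Cox = 3.45306e-13 / 3.5700e-07 = 9.67e-07 F/cm^2

9.67e-07


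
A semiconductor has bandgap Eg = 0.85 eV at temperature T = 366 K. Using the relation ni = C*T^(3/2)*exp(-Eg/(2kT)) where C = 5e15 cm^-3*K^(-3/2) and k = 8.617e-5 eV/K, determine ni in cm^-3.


Step 1: Compute kT = 8.617e-5 * 366 = 0.03153822 eV
Step 2: Exponent = -Eg/(2kT) = -0.85/(2*0.03153822) = -13.47571
Step 3: T^(3/2) = 366^1.5 = 7001.99
Step 4: ni = 5e15 * 7001.99 * exp(-13.47571) = 4.92e+13 cm^-3

4.92e+13


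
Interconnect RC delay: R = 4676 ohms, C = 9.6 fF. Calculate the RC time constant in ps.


Step 1: tau = R * C
Step 2: tau = 4676 * 9.6 fF = 4676 * 9.6e-15 F
Step 3: tau = 4.48896e-11 s = 44.8896 ps

44.8896


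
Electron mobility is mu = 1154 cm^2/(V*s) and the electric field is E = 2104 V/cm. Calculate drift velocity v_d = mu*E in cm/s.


Step 1: v_d = mu * E
Step 2: v_d = 1154 * 2104 = 2428016
Step 3: v_d = 2.43e+06 cm/s

2.43e+06


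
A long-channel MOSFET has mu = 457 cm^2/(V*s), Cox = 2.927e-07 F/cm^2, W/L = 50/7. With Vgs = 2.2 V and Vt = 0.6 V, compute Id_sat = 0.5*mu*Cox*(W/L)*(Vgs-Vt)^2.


Step 1: Overdrive voltage Vov = Vgs - Vt = 2.2 - 0.6 = 1.6 V
Step 2: W/L = 50/7 = 7.14286
Step 3: Id = 0.5 * 457 * 2.927e-07 * 7.14286 * 1.6^2
Step 4: Id = 1.22e-03 A

1.22e-03


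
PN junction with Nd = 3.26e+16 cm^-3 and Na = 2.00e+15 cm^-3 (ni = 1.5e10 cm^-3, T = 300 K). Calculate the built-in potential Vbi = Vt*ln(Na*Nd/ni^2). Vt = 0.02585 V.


Step 1: Compute Na*Nd/ni^2 = 2.00e+15 * 3.26e+16 / (1.5e10)^2 = 2.8978e+11
Step 2: ln(2.8978e+11) = 26.3924
Step 3: Vbi = 0.02585 * 26.3924 = 0.682 V

0.682


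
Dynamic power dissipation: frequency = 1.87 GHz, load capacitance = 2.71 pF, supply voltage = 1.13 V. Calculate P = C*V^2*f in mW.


Step 1: V^2 = 1.13^2 = 1.2769 V^2
Step 2: P = C*V^2*f = 2.71e-12 F * 1.2769 * 1.87e9 Hz
Step 3: P = 6.47094613e-03 W
Step 4: P = 6.471 mW

6.471


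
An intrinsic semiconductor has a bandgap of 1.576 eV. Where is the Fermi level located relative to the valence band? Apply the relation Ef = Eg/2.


Step 1: For an intrinsic semiconductor, the Fermi level sits at midgap.
Step 2: Ef = Eg / 2 = 1.576 / 2 = 0.788 eV

0.788


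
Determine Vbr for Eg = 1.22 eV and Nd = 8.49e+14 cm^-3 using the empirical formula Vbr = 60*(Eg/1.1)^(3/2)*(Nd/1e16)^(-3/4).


Step 1: Eg/1.1 = 1.22/1.1 = 1.109091
Step 2: (Eg/1.1)^1.5 = 1.109091^1.5 = 1.168021
Step 3: (Nd/1e16)^(-0.75) = (0.0849)^(-0.75) = 6.357981
Step 4: Vbr = 60 * 1.168021 * 6.357981 = 445.6 V

445.6


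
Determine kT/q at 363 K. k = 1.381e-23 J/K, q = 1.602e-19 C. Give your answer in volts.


Step 1: kT = 1.381e-23 * 363 = 5.01303e-21 J
Step 2: Vt = kT/q = 5.01303e-21 / 1.602e-19
Step 3: Vt = 0.03129 V

0.03129


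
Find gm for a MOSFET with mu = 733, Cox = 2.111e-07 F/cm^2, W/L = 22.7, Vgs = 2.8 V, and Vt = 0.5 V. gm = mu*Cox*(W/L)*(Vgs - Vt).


Step 1: Vov = Vgs - Vt = 2.8 - 0.5 = 2.3 V
Step 2: gm = mu * Cox * (W/L) * Vov
Step 3: gm = 733 * 2.111e-07 * 22.7 * 2.3 = 8.08e-03 S

8.08e-03


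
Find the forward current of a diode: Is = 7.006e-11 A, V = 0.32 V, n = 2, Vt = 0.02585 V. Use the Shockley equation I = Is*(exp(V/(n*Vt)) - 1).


Step 1: V/(n*Vt) = 0.32/(2*0.02585) = 6.1896
Step 2: exp(6.1896) = 4.8765e+02
Step 3: I = 7.006e-11 * (4.8765e+02 - 1) = 3.41e-08 A

3.41e-08


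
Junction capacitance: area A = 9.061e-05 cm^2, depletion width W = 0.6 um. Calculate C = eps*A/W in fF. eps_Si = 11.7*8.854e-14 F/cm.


Step 1: eps_Si = 11.7 * 8.854e-14 = 1.035918e-12 F/cm
Step 2: W in cm = 0.6 * 1e-4 = 6.00e-05 cm
Step 3: C = 1.035918e-12 * 9.061e-05 / 6.00e-05 = 1.564409e-12 F
Step 4: C = 1564.41 fF

1564.41


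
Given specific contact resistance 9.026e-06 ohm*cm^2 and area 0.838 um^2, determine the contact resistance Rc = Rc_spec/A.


Step 1: Convert area to cm^2: 0.838 um^2 = 8.3800e-09 cm^2
Step 2: Rc = Rc_spec / A = 9.026e-06 / 8.3800e-09
Step 3: Rc = 1.08e+03 ohms

1.08e+03


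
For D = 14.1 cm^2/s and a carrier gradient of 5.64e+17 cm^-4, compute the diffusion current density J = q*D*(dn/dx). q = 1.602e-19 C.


Step 1: J = q * D * (dn/dx)
Step 2: J = 1.602e-19 * 14.1 * 5.64e+17
Step 3: J = 1.27e+00 A/cm^2

1.27e+00


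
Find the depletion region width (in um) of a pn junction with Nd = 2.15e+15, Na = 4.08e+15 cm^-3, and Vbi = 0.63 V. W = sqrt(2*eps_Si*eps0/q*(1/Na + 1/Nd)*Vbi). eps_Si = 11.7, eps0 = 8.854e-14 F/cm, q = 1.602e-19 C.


Step 1: 1/Na + 1/Nd = 1/4.08e+15 + 1/2.15e+15 = 7.10214e-16
Step 2: 2*eps*eps0/q = 2*11.7*8.854e-14/1.602e-19 = 1.293281e+07
Step 3: W^2 = 1.293281e+07 * 7.10214e-16 * 0.63 = 5.78659e-09
Step 4: W = sqrt(5.78659e-09) = 7.607e-05 cm = 0.7607 um

0.7607


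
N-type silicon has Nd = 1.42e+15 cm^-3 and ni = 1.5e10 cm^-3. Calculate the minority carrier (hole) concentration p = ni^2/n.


Step 1: Since Nd >> ni, n ≈ Nd = 1.42e+15 cm^-3
Step 2: p = ni^2 / n = (1.5e10)^2 / 1.42e+15
Step 3: p = 2.25e20 / 1.42e+15 = 1.58e+05 cm^-3

1.58e+05


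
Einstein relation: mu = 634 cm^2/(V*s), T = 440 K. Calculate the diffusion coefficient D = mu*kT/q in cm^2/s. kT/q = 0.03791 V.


Step 1: D = mu * (kT/q)
Step 2: D = 634 * 0.03791
Step 3: D = 24.03 cm^2/s

24.03


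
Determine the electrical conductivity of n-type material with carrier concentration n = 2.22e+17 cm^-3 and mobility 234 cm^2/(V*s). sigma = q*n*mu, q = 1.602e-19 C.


Step 1: sigma = q * n * mu
Step 2: sigma = 1.602e-19 * 2.22e+17 * 234
Step 3: sigma = 8.322e+00 S/cm

8.322e+00


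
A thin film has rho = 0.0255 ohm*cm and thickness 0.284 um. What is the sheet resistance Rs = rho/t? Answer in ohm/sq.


Step 1: Convert thickness to cm: t = 0.284 um = 2.8400e-05 cm
Step 2: Rs = rho / t = 0.0255 / 2.8400e-05
Step 3: Rs = 897.9 ohm/sq

897.9


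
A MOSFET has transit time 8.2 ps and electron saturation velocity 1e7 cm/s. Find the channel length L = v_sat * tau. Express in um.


Step 1: tau in seconds = 8.2 ps * 1e-12 = 8.2000e-12 s
Step 2: L = v_sat * tau = 1e7 * 8.2000e-12 = 8.2000e-05 cm
Step 3: L in um = 8.2000e-05 * 1e4 = 0.82 um

0.82


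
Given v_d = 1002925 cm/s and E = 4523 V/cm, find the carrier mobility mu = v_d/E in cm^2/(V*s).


Step 1: mu = v_d / E
Step 2: mu = 1002925 / 4523
Step 3: mu = 221.74 cm^2/(V*s)

221.74


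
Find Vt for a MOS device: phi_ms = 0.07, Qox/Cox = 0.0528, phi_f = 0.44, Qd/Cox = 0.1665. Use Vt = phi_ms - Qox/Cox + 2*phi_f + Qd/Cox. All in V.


Step 1: Vt = phi_ms - Qox/Cox + 2*phi_f + Qd/Cox
Step 2: Vt = 0.07 - 0.0528 + 2*0.44 + 0.1665
Step 3: Vt = 0.07 - 0.0528 + 0.88 + 0.1665
Step 4: Vt = 1.0637 V

1.0637


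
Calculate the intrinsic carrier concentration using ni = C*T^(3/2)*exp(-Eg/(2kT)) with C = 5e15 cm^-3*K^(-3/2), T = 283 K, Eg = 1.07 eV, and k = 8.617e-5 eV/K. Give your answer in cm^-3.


Step 1: Compute kT = 8.617e-5 * 283 = 0.02438611 eV
Step 2: Exponent = -Eg/(2kT) = -1.07/(2*0.02438611) = -21.93872
Step 3: T^(3/2) = 283^1.5 = 4760.80
Step 4: ni = 5e15 * 4760.80 * exp(-21.93872) = 7.06e+09 cm^-3

7.06e+09


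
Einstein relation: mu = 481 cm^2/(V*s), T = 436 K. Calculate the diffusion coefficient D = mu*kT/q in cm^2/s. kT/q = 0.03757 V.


Step 1: D = mu * (kT/q)
Step 2: D = 481 * 0.03757
Step 3: D = 18.07 cm^2/s

18.07


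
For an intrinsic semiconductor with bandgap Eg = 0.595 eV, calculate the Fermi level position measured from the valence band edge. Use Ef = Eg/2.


Step 1: For an intrinsic semiconductor, the Fermi level sits at midgap.
Step 2: Ef = Eg / 2 = 0.595 / 2 = 0.2975 eV

0.2975


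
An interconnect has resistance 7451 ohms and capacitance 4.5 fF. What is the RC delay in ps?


Step 1: tau = R * C
Step 2: tau = 7451 * 4.5 fF = 7451 * 4.5e-15 F
Step 3: tau = 3.35295e-11 s = 33.5295 ps

33.5295


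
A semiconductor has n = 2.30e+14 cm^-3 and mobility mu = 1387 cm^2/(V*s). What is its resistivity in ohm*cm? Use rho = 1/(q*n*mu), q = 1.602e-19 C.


Step 1: sigma = q * n * mu = 1.602e-19 * 2.30e+14 * 1387 = 5.11054e-02 S/cm
Step 2: rho = 1 / sigma = 1 / 5.11054e-02 = 19.57 ohm*cm

19.57


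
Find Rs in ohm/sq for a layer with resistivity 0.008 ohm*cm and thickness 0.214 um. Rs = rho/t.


Step 1: Convert thickness to cm: t = 0.214 um = 2.1400e-05 cm
Step 2: Rs = rho / t = 0.008 / 2.1400e-05
Step 3: Rs = 373.8 ohm/sq

373.8


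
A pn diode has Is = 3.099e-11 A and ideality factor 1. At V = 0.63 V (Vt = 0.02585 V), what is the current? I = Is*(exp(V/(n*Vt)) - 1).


Step 1: V/(n*Vt) = 0.63/(1*0.02585) = 24.3714
Step 2: exp(24.3714) = 3.8403e+10
Step 3: I = 3.099e-11 * (3.8403e+10 - 1) = 1.19e+00 A

1.19e+00


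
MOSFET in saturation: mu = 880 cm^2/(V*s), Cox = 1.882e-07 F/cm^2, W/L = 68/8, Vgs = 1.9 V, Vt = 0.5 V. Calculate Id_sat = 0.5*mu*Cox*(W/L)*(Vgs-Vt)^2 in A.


Step 1: Overdrive voltage Vov = Vgs - Vt = 1.9 - 0.5 = 1.4 V
Step 2: W/L = 68/8 = 8.5
Step 3: Id = 0.5 * 880 * 1.882e-07 * 8.5 * 1.4^2
Step 4: Id = 1.38e-03 A

1.38e-03


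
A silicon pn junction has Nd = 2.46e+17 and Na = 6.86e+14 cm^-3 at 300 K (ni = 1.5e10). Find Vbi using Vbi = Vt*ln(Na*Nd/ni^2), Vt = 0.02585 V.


Step 1: Compute Na*Nd/ni^2 = 6.86e+14 * 2.46e+17 / (1.5e10)^2 = 7.5003e+11
Step 2: ln(7.5003e+11) = 27.3434
Step 3: Vbi = 0.02585 * 27.3434 = 0.707 V

0.707


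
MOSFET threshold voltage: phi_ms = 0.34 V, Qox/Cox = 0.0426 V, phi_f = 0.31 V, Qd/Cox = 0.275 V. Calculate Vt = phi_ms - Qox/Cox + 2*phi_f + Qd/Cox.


Step 1: Vt = phi_ms - Qox/Cox + 2*phi_f + Qd/Cox
Step 2: Vt = 0.34 - 0.0426 + 2*0.31 + 0.275
Step 3: Vt = 0.34 - 0.0426 + 0.62 + 0.275
Step 4: Vt = 1.1924 V

1.1924


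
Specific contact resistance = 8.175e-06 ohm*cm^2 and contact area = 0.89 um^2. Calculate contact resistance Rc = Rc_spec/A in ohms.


Step 1: Convert area to cm^2: 0.89 um^2 = 8.9000e-09 cm^2
Step 2: Rc = Rc_spec / A = 8.175e-06 / 8.9000e-09
Step 3: Rc = 9.19e+02 ohms

9.19e+02


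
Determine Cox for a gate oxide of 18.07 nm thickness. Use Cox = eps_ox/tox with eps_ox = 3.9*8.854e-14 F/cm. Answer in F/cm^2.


Step 1: eps_ox = 3.9 * 8.854e-14 = 3.45306e-13 F/cm
Step 2: tox in cm = 18.07 nm * 1e-7 = 1.8070e-06 cm
Step 3: Cox = 3.45306e-13 / 1.8070e-06 = 1.91e-07 F/cm^2

1.91e-07


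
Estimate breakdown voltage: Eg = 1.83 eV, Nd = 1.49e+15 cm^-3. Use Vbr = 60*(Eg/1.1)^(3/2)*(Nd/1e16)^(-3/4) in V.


Step 1: Eg/1.1 = 1.83/1.1 = 1.663636
Step 2: (Eg/1.1)^1.5 = 1.663636^1.5 = 2.145791
Step 3: (Nd/1e16)^(-0.75) = (0.149)^(-0.75) = 4.169753
Step 4: Vbr = 60 * 2.145791 * 4.169753 = 536.8 V

536.8


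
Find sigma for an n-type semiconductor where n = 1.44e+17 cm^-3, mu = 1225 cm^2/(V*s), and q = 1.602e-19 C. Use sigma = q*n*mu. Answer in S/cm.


Step 1: sigma = q * n * mu
Step 2: sigma = 1.602e-19 * 1.44e+17 * 1225
Step 3: sigma = 2.826e+01 S/cm

2.826e+01


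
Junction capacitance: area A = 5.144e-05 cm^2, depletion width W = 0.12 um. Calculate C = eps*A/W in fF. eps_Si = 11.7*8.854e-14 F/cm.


Step 1: eps_Si = 11.7 * 8.854e-14 = 1.035918e-12 F/cm
Step 2: W in cm = 0.12 * 1e-4 = 1.20e-05 cm
Step 3: C = 1.035918e-12 * 5.144e-05 / 1.20e-05 = 4.440635e-12 F
Step 4: C = 4440.64 fF

4440.64


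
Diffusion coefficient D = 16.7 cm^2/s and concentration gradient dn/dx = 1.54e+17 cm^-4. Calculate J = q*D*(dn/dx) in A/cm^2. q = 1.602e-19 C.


Step 1: J = q * D * (dn/dx)
Step 2: J = 1.602e-19 * 16.7 * 1.54e+17
Step 3: J = 4.12e-01 A/cm^2

4.12e-01


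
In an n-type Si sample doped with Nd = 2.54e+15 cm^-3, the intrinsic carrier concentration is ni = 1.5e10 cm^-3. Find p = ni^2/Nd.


Step 1: Since Nd >> ni, n ≈ Nd = 2.54e+15 cm^-3
Step 2: p = ni^2 / n = (1.5e10)^2 / 2.54e+15
Step 3: p = 2.25e20 / 2.54e+15 = 8.86e+04 cm^-3

8.86e+04


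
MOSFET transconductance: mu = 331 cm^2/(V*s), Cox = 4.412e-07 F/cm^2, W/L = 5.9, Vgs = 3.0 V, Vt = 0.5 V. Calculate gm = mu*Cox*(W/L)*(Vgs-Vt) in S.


Step 1: Vov = Vgs - Vt = 3.0 - 0.5 = 2.5 V
Step 2: gm = mu * Cox * (W/L) * Vov
Step 3: gm = 331 * 4.412e-07 * 5.9 * 2.5 = 2.15e-03 S

2.15e-03


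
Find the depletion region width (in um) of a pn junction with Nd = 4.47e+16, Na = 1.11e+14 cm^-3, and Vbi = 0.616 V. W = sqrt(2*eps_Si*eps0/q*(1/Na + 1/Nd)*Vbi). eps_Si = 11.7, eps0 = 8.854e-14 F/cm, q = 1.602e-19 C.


Step 1: 1/Na + 1/Nd = 1/1.11e+14 + 1/4.47e+16 = 9.03138e-15
Step 2: 2*eps*eps0/q = 2*11.7*8.854e-14/1.602e-19 = 1.293281e+07
Step 3: W^2 = 1.293281e+07 * 9.03138e-15 * 0.616 = 7.19495e-08
Step 4: W = sqrt(7.19495e-08) = 2.682e-04 cm = 2.682 um

2.682


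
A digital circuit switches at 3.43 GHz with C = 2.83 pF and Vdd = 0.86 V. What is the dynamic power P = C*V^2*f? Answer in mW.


Step 1: V^2 = 0.86^2 = 0.7396 V^2
Step 2: P = C*V^2*f = 2.83e-12 F * 0.7396 * 3.43e9 Hz
Step 3: P = 7.17922324e-03 W
Step 4: P = 7.179 mW

7.179


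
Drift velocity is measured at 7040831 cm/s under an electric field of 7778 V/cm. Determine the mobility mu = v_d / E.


Step 1: mu = v_d / E
Step 2: mu = 7040831 / 7778
Step 3: mu = 905.22 cm^2/(V*s)

905.22


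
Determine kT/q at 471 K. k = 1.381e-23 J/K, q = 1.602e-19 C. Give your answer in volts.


Step 1: kT = 1.381e-23 * 471 = 6.50451e-21 J
Step 2: Vt = kT/q = 6.50451e-21 / 1.602e-19
Step 3: Vt = 0.0406 V

0.0406


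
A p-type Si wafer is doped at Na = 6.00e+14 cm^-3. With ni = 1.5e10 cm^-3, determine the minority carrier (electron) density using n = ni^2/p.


Step 1: Majority hole concentration p ≈ Na = 6.00e+14 cm^-3
Step 2: n = ni^2 / Na = (1.5e10)^2 / 6.00e+14
Step 3: n = 3.75e+05 cm^-3

3.75e+05


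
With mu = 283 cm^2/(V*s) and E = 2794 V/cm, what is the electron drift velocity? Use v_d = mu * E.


Step 1: v_d = mu * E
Step 2: v_d = 283 * 2794 = 790702
Step 3: v_d = 7.91e+05 cm/s

7.91e+05


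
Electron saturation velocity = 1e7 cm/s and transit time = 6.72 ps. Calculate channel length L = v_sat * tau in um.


Step 1: tau in seconds = 6.72 ps * 1e-12 = 6.7200e-12 s
Step 2: L = v_sat * tau = 1e7 * 6.7200e-12 = 6.7200e-05 cm
Step 3: L in um = 6.7200e-05 * 1e4 = 0.672 um

0.672


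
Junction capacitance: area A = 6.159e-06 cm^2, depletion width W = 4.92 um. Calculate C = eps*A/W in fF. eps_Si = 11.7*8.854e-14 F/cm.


Step 1: eps_Si = 11.7 * 8.854e-14 = 1.035918e-12 F/cm
Step 2: W in cm = 4.92 * 1e-4 = 4.92e-04 cm
Step 3: C = 1.035918e-12 * 6.159e-06 / 4.92e-04 = 1.296792e-14 F
Step 4: C = 12.97 fF

12.97


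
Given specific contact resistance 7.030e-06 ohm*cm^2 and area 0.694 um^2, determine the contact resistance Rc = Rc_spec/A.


Step 1: Convert area to cm^2: 0.694 um^2 = 6.9400e-09 cm^2
Step 2: Rc = Rc_spec / A = 7.030e-06 / 6.9400e-09
Step 3: Rc = 1.01e+03 ohms

1.01e+03


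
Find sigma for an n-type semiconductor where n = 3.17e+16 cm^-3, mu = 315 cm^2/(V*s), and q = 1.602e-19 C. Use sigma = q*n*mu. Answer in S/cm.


Step 1: sigma = q * n * mu
Step 2: sigma = 1.602e-19 * 3.17e+16 * 315
Step 3: sigma = 1.600e+00 S/cm

1.600e+00


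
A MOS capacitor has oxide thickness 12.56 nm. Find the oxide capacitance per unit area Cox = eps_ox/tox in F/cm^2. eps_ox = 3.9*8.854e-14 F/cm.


Step 1: eps_ox = 3.9 * 8.854e-14 = 3.45306e-13 F/cm
Step 2: tox in cm = 12.56 nm * 1e-7 = 1.2560e-06 cm
Step 3: Cox = 3.45306e-13 / 1.2560e-06 = 2.75e-07 F/cm^2

2.75e-07


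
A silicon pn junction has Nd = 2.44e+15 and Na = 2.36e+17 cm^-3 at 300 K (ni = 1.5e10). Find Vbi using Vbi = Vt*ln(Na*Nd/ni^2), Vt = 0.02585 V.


Step 1: Compute Na*Nd/ni^2 = 2.36e+17 * 2.44e+15 / (1.5e10)^2 = 2.5593e+12
Step 2: ln(2.5593e+12) = 28.5708
Step 3: Vbi = 0.02585 * 28.5708 = 0.739 V

0.739


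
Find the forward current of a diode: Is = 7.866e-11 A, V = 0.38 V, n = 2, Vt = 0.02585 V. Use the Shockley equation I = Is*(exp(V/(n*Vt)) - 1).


Step 1: V/(n*Vt) = 0.38/(2*0.02585) = 7.3501
Step 2: exp(7.3501) = 1.5564e+03
Step 3: I = 7.866e-11 * (1.5564e+03 - 1) = 1.22e-07 A

1.22e-07


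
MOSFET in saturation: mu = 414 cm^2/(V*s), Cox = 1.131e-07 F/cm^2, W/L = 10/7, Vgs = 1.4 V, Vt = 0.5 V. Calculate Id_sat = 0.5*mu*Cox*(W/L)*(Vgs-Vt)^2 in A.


Step 1: Overdrive voltage Vov = Vgs - Vt = 1.4 - 0.5 = 0.9 V
Step 2: W/L = 10/7 = 1.42857
Step 3: Id = 0.5 * 414 * 1.131e-07 * 1.42857 * 0.9^2
Step 4: Id = 2.71e-05 A

2.71e-05


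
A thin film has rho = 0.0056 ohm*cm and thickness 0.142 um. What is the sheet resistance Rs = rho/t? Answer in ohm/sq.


Step 1: Convert thickness to cm: t = 0.142 um = 1.4200e-05 cm
Step 2: Rs = rho / t = 0.0056 / 1.4200e-05
Step 3: Rs = 394.4 ohm/sq

394.4


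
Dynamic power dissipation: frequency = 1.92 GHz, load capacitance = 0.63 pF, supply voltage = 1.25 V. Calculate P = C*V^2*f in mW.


Step 1: V^2 = 1.25^2 = 1.5625 V^2
Step 2: P = C*V^2*f = 0.63e-12 F * 1.5625 * 1.92e9 Hz
Step 3: P = 1.89e-03 W
Step 4: P = 1.89 mW

1.89


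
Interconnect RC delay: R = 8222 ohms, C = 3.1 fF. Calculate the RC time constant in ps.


Step 1: tau = R * C
Step 2: tau = 8222 * 3.1 fF = 8222 * 3.1e-15 F
Step 3: tau = 2.54882e-11 s = 25.4882 ps

25.4882


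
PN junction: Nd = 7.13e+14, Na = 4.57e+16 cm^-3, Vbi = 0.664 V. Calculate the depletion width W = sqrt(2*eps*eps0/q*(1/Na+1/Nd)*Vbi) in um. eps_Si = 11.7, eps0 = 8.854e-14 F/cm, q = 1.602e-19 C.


Step 1: 1/Na + 1/Nd = 1/4.57e+16 + 1/7.13e+14 = 1.42441e-15
Step 2: 2*eps*eps0/q = 2*11.7*8.854e-14/1.602e-19 = 1.293281e+07
Step 3: W^2 = 1.293281e+07 * 1.42441e-15 * 0.664 = 1.22320e-08
Step 4: W = sqrt(1.22320e-08) = 1.106e-04 cm = 1.106 um

1.106


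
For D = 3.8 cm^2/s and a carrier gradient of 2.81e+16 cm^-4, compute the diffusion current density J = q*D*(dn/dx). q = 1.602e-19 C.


Step 1: J = q * D * (dn/dx)
Step 2: J = 1.602e-19 * 3.8 * 2.81e+16
Step 3: J = 1.71e-02 A/cm^2

1.71e-02


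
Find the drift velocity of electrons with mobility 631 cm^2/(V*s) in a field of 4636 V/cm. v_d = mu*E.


Step 1: v_d = mu * E
Step 2: v_d = 631 * 4636 = 2925316
Step 3: v_d = 2.93e+06 cm/s

2.93e+06


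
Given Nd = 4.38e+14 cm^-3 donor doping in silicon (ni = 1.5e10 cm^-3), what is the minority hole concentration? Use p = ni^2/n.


Step 1: Since Nd >> ni, n ≈ Nd = 4.38e+14 cm^-3
Step 2: p = ni^2 / n = (1.5e10)^2 / 4.38e+14
Step 3: p = 2.25e20 / 4.38e+14 = 5.14e+05 cm^-3

5.14e+05


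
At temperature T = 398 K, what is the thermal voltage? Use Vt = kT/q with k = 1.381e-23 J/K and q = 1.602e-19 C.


Step 1: kT = 1.381e-23 * 398 = 5.49638e-21 J
Step 2: Vt = kT/q = 5.49638e-21 / 1.602e-19
Step 3: Vt = 0.03431 V

0.03431


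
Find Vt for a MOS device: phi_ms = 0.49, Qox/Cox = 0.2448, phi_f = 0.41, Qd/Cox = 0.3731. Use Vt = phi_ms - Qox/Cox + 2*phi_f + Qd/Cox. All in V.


Step 1: Vt = phi_ms - Qox/Cox + 2*phi_f + Qd/Cox
Step 2: Vt = 0.49 - 0.2448 + 2*0.41 + 0.3731
Step 3: Vt = 0.49 - 0.2448 + 0.82 + 0.3731
Step 4: Vt = 1.4383 V

1.4383


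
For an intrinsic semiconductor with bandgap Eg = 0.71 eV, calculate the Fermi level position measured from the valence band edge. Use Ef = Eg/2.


Step 1: For an intrinsic semiconductor, the Fermi level sits at midgap.
Step 2: Ef = Eg / 2 = 0.71 / 2 = 0.355 eV

0.355


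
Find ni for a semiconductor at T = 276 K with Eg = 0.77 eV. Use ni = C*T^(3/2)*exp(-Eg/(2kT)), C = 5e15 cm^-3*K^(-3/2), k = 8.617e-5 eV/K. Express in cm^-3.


Step 1: Compute kT = 8.617e-5 * 276 = 0.02378292 eV
Step 2: Exponent = -Eg/(2kT) = -0.77/(2*0.02378292) = -16.18809
Step 3: T^(3/2) = 276^1.5 = 4585.26
Step 4: ni = 5e15 * 4585.26 * exp(-16.18809) = 2.14e+12 cm^-3

2.14e+12


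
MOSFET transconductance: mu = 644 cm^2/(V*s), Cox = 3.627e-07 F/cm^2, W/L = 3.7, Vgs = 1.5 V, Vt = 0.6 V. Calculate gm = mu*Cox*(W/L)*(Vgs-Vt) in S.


Step 1: Vov = Vgs - Vt = 1.5 - 0.6 = 0.9 V
Step 2: gm = mu * Cox * (W/L) * Vov
Step 3: gm = 644 * 3.627e-07 * 3.7 * 0.9 = 7.78e-04 S

7.78e-04


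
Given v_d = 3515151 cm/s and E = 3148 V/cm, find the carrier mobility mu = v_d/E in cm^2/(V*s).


Step 1: mu = v_d / E
Step 2: mu = 3515151 / 3148
Step 3: mu = 1116.63 cm^2/(V*s)

1116.63


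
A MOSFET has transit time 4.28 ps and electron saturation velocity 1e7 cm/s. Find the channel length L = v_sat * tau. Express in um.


Step 1: tau in seconds = 4.28 ps * 1e-12 = 4.2800e-12 s
Step 2: L = v_sat * tau = 1e7 * 4.2800e-12 = 4.2800e-05 cm
Step 3: L in um = 4.2800e-05 * 1e4 = 0.428 um

0.428


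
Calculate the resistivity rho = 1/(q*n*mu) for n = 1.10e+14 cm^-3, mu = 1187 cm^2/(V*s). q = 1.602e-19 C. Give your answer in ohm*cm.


Step 1: sigma = q * n * mu = 1.602e-19 * 1.10e+14 * 1187 = 2.09173e-02 S/cm
Step 2: rho = 1 / sigma = 1 / 2.09173e-02 = 47.81 ohm*cm

47.81
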